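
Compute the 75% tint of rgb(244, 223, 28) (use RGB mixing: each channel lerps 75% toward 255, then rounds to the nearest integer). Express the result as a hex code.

Lerp each channel 75% toward 255:
  R: 244 + 0.75×(255−244) = 244 + 8.25 = 252.25 → 252
  G: 223 + 24 = 247 → 247
  B: 28 + 170.25 = 198.25 → 198
rgb(252, 247, 198) = #FCF7C6.

#FCF7C6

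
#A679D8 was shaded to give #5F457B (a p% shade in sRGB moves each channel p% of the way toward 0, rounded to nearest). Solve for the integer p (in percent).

#A679D8 is rgb(166, 121, 216); #5F457B is rgb(95, 69, 123).
On the B channel (widest range): 123 ≈ 216 + (p/100)(0 − 216), so p ≈ 100×(123 − 216)/(0 − 216) = -9300/-216 = 43.06.
p = 43 reproduces all three channels after rounding.

43%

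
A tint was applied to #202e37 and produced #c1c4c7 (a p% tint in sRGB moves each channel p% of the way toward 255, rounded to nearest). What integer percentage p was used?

#202e37 is rgb(32, 46, 55); #c1c4c7 is rgb(193, 196, 199).
On the R channel (widest range): 193 ≈ 32 + (p/100)(255 − 32), so p ≈ 100×(193 − 32)/(255 − 32) = 16100/223 = 72.20.
p = 72 reproduces all three channels after rounding.

72%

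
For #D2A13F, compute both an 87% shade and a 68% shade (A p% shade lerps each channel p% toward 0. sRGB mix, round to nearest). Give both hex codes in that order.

#D2A13F is rgb(210, 161, 63).
87% shade:
  R: 210 + 0.87×(0−210) = 210 − 182.7 = 27.3 → 27
  G: 161 + 0.87×(0−161) = 161 − 140.07 = 20.93 → 21
  B: 63 + 0.87×(0−63) = 63 − 54.81 = 8.19 → 8
  → #1B1508
68% shade:
  R: 210 + 0.68×(0−210) = 210 − 142.8 = 67.2 → 67
  G: 161 − 109.48 = 51.52 → 52
  B: 63 + 0.68×(0−63) = 63 − 42.84 = 20.16 → 20
  → #433414

#1B1508, #433414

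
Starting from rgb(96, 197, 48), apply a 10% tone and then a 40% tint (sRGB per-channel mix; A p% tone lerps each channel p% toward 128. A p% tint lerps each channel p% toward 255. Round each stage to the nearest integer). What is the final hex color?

Lerp each channel 10% toward 128:
  R: 96 + 3.2 = 99.2 → 99
  G: 197 + 0.1×(128−197) = 197 − 6.9 = 190.1 → 190
  B: 48 + 0.1×(128−48) = 48 + 8 = 56 → 56
After the tone: rgb(99, 190, 56) = #63be38.
Lerp each channel 40% toward 255:
  R: 99 + 62.4 = 161.4 → 161
  G: 190 + 26 = 216 → 216
  B: 56 + 0.4×(255−56) = 56 + 79.6 = 135.6 → 136
rgb(161, 216, 136) = #a1d888.

#a1d888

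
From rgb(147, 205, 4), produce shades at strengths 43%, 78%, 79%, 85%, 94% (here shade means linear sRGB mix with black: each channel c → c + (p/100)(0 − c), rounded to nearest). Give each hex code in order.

43%: (147 − 63.21 = 83.79→84, 205 − 88.15 = 116.85→117, 4 − 1.72 = 2.28→2) → #547502
78%: (147 − 114.66 = 32.34→32, 205 − 159.9 = 45.1→45, 4 − 3.12 = 0.88→1) → #202d01
79%: (147 − 116.13 = 30.87→31, 205 − 161.95 = 43.05→43, 4 − 3.16 = 0.84→1) → #1f2b01
85%: (147 − 124.95 = 22.05→22, 205 − 174.25 = 30.75→31, 4 − 3.4 = 0.6→1) → #161f01
94%: (147 − 138.18 = 8.82→9, 205 − 192.7 = 12.3→12, 4 − 3.76 = 0.24→0) → #090c00

#547502, #202d01, #1f2b01, #161f01, #090c00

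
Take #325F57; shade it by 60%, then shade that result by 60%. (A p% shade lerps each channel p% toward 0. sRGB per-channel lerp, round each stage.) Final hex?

#325F57 is rgb(50, 95, 87).
Lerp each channel 60% toward 0:
  R: 50 − 30 = 20 → 20
  G: 95 − 57 = 38 → 38
  B: 87 − 52.2 = 34.8 → 35
After the shade: rgb(20, 38, 35) = #142623.
Lerp each channel 60% toward 0:
  R: 20 − 12 = 8 → 8
  G: 38 + 0.6×(0−38) = 38 − 22.8 = 15.2 → 15
  B: 35 + 0.6×(0−35) = 35 − 21 = 14 → 14
rgb(8, 15, 14) = #080F0E.

#080F0E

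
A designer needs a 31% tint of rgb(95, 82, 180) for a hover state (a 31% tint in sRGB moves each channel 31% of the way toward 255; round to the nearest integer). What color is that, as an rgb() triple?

Lerp each channel 31% toward 255:
  R: 95 + 0.31×(255−95) = 95 + 49.6 = 144.6 → 145
  G: 82 + 0.31×(255−82) = 82 + 53.63 = 135.63 → 136
  B: 180 + 0.31×(255−180) = 180 + 23.25 = 203.25 → 203

rgb(145, 136, 203)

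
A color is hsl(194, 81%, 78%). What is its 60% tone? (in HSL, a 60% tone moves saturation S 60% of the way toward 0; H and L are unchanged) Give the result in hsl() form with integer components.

S moves 60% from 81 toward 0: 81 − 48.6 = 32.4 → 32.
H and L are unchanged.

hsl(194, 32%, 78%)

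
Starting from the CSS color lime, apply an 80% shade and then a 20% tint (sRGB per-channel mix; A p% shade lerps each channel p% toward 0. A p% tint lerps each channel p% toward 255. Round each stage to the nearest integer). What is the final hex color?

CSS lime is rgb(0, 255, 0).
Lerp each channel 80% toward 0:
  R: 0 + 0.8×(0−0) = 0 + 0 = 0 → 0
  G: 255 + 0.8×(0−255) = 255 − 204 = 51 → 51
  B: 0 + 0 = 0 → 0
After the shade: rgb(0, 51, 0) = #003300.
A 20% tint moves each channel 20% toward 255:
  R: 0 + 51 = 51 → 51
  G: 51 + 40.8 = 91.8 → 92
  B: 0 + 0.2×(255−0) = 0 + 51 = 51 → 51
rgb(51, 92, 51) = #335C33.

#335C33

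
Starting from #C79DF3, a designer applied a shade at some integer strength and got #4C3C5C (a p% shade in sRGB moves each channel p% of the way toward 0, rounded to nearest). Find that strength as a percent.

62%

#C79DF3 is rgb(199, 157, 243); #4C3C5C is rgb(76, 60, 92).
On the B channel (widest range): 92 ≈ 243 + (p/100)(0 − 243), so p ≈ 100×(92 − 243)/(0 − 243) = -15100/-243 = 62.14.
p = 62 reproduces all three channels after rounding.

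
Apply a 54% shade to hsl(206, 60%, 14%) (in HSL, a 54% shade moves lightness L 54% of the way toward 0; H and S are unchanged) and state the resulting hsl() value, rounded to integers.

L moves 54% from 14 toward 0: 14 − 7.56 = 6.44 → 6.
H and S are unchanged.

hsl(206, 60%, 6%)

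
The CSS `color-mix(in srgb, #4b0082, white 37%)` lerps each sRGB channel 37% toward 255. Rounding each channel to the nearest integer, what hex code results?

#4b0082 is rgb(75, 0, 130).
Lerp each channel 37% toward 255:
  R: 75 + 66.6 = 141.6 → 142
  G: 0 + 0.37×(255−0) = 0 + 94.35 = 94.35 → 94
  B: 130 + 0.37×(255−130) = 130 + 46.25 = 176.25 → 176
rgb(142, 94, 176) = #8e5eb0.

#8e5eb0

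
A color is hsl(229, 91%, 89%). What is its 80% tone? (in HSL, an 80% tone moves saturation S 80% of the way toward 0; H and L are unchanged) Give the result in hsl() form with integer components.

S moves 80% from 91 toward 0: 91 − 72.8 = 18.2 → 18.
H and L are unchanged.

hsl(229, 18%, 89%)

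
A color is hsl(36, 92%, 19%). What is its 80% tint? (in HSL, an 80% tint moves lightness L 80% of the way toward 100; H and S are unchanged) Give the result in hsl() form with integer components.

hsl(36, 92%, 84%)

L moves 80% from 19 toward 100: 19 + 64.8 = 83.8 → 84.
H and S are unchanged.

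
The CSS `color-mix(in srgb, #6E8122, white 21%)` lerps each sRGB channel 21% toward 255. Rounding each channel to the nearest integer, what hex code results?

#6E8122 is rgb(110, 129, 34).
Lerp each channel 21% toward 255:
  R: 110 + 0.21×(255−110) = 110 + 30.45 = 140.45 → 140
  G: 129 + 26.46 = 155.46 → 155
  B: 34 + 46.41 = 80.41 → 80
rgb(140, 155, 80) = #8C9B50.

#8C9B50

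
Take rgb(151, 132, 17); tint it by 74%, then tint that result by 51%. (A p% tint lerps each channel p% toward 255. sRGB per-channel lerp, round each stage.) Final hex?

Per channel, c → c + 0.74(255 − c):
  R: 151 + 76.96 = 227.96 → 228
  G: 132 + 0.74×(255−132) = 132 + 91.02 = 223.02 → 223
  B: 17 + 0.74×(255−17) = 17 + 176.12 = 193.12 → 193
After the tint: rgb(228, 223, 193) = #E4DFC1.
Per channel, c → c + 0.51(255 − c):
  R: 228 + 0.51×(255−228) = 228 + 13.77 = 241.77 → 242
  G: 223 + 16.32 = 239.32 → 239
  B: 193 + 0.51×(255−193) = 193 + 31.62 = 224.62 → 225
rgb(242, 239, 225) = #F2EFE1.

#F2EFE1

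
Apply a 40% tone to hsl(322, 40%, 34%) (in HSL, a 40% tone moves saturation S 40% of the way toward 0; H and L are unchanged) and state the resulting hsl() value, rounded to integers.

hsl(322, 24%, 34%)

S moves 40% from 40 toward 0: 40 − 16 = 24 → 24.
H and L are unchanged.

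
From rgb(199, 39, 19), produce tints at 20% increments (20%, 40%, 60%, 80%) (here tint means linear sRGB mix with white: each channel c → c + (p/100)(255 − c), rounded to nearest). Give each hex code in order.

#D25242, #DD7D71, #E9A9A1, #F4D4D0

20%: (199 + 11.2 = 210.2→210, 39 + 43.2 = 82.2→82, 19 + 47.2 = 66.2→66) → #D25242
40%: (199 + 22.4 = 221.4→221, 39 + 86.4 = 125.4→125, 19 + 94.4 = 113.4→113) → #DD7D71
60%: (199 + 33.6 = 232.6→233, 39 + 129.6 = 168.6→169, 19 + 141.6 = 160.6→161) → #E9A9A1
80%: (199 + 44.8 = 243.8→244, 39 + 172.8 = 211.8→212, 19 + 188.8 = 207.8→208) → #F4D4D0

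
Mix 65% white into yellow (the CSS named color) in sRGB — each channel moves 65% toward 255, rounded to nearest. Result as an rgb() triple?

rgb(255, 255, 166)

CSS yellow is rgb(255, 255, 0).
A 65% tint moves each channel 65% toward 255:
  R: 255 + 0.65×(255−255) = 255 + 0 = 255 → 255
  G: 255 + 0.65×(255−255) = 255 + 0 = 255 → 255
  B: 0 + 0.65×(255−0) = 0 + 165.75 = 165.75 → 166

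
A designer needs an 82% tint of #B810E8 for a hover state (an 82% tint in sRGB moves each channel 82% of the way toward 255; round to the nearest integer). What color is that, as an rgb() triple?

rgb(242, 212, 251)

#B810E8 is rgb(184, 16, 232).
Lerp each channel 82% toward 255:
  R: 184 + 0.82×(255−184) = 184 + 58.22 = 242.22 → 242
  G: 16 + 195.98 = 211.98 → 212
  B: 232 + 0.82×(255−232) = 232 + 18.86 = 250.86 → 251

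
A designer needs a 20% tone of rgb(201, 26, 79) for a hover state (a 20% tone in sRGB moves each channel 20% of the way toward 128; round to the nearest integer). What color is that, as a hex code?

#BA2E59

A 20% tone moves each channel 20% toward 128:
  R: 201 + 0.2×(128−201) = 201 − 14.6 = 186.4 → 186
  G: 26 + 0.2×(128−26) = 26 + 20.4 = 46.4 → 46
  B: 79 + 0.2×(128−79) = 79 + 9.8 = 88.8 → 89
rgb(186, 46, 89) = #BA2E59.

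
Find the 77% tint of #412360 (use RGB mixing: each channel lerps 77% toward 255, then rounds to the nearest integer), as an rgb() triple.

rgb(211, 204, 218)

#412360 is rgb(65, 35, 96).
A 77% tint moves each channel 77% toward 255:
  R: 65 + 0.77×(255−65) = 65 + 146.3 = 211.3 → 211
  G: 35 + 0.77×(255−35) = 35 + 169.4 = 204.4 → 204
  B: 96 + 122.43 = 218.43 → 218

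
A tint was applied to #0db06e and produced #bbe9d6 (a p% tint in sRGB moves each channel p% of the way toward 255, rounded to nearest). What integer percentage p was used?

72%

#0db06e is rgb(13, 176, 110); #bbe9d6 is rgb(187, 233, 214).
On the R channel (widest range): 187 ≈ 13 + (p/100)(255 − 13), so p ≈ 100×(187 − 13)/(255 − 13) = 17400/242 = 71.90.
p = 72 reproduces all three channels after rounding.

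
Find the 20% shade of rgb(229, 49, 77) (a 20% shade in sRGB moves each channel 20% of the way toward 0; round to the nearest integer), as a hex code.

#b7273e

A 20% shade moves each channel 20% toward 0:
  R: 229 − 45.8 = 183.2 → 183
  G: 49 + 0.2×(0−49) = 49 − 9.8 = 39.2 → 39
  B: 77 + 0.2×(0−77) = 77 − 15.4 = 61.6 → 62
rgb(183, 39, 62) = #b7273e.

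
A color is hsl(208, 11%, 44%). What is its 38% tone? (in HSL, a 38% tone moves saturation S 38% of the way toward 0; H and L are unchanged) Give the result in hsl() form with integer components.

S moves 38% from 11 toward 0: 11 − 4.18 = 6.82 → 7.
H and L are unchanged.

hsl(208, 7%, 44%)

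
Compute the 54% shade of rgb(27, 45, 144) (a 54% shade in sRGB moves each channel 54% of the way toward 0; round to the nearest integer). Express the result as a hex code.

Per channel, c → c + 0.54(0 − c):
  R: 27 − 14.58 = 12.42 → 12
  G: 45 + 0.54×(0−45) = 45 − 24.3 = 20.7 → 21
  B: 144 + 0.54×(0−144) = 144 − 77.76 = 66.24 → 66
rgb(12, 21, 66) = #0C1542.

#0C1542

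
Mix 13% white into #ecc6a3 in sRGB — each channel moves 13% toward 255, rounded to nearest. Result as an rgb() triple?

#ecc6a3 is rgb(236, 198, 163).
A 13% tint moves each channel 13% toward 255:
  R: 236 + 0.13×(255−236) = 236 + 2.47 = 238.47 → 238
  G: 198 + 7.41 = 205.41 → 205
  B: 163 + 11.96 = 174.96 → 175

rgb(238, 205, 175)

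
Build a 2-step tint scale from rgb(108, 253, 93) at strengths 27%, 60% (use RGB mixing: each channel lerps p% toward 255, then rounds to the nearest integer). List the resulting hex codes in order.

#94fe89, #c4febe

27%: (108 + 39.69 = 147.69→148, 253 + 0.54 = 253.54→254, 93 + 43.74 = 136.74→137) → #94fe89
60%: (108 + 88.2 = 196.2→196, 253 + 1.2 = 254.2→254, 93 + 97.2 = 190.2→190) → #c4febe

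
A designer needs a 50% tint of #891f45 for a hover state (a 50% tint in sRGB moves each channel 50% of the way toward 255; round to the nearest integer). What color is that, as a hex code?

#891f45 is rgb(137, 31, 69).
Lerp each channel 50% toward 255:
  R: 137 + 59 = 196 → 196
  G: 31 + 0.5×(255−31) = 31 + 112 = 143 → 143
  B: 69 + 0.5×(255−69) = 69 + 93 = 162 → 162
rgb(196, 143, 162) = #c48fa2.

#c48fa2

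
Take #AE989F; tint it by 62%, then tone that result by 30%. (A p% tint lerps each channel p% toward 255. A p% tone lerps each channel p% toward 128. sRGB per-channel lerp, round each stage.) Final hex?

#AE989F is rgb(174, 152, 159).
Per channel, c → c + 0.62(255 − c):
  R: 174 + 0.62×(255−174) = 174 + 50.22 = 224.22 → 224
  G: 152 + 0.62×(255−152) = 152 + 63.86 = 215.86 → 216
  B: 159 + 59.52 = 218.52 → 219
After the tint: rgb(224, 216, 219) = #E0D8DB.
Per channel, c → c + 0.3(128 − c):
  R: 224 − 28.8 = 195.2 → 195
  G: 216 + 0.3×(128−216) = 216 − 26.4 = 189.6 → 190
  B: 219 + 0.3×(128−219) = 219 − 27.3 = 191.7 → 192
rgb(195, 190, 192) = #C3BEC0.

#C3BEC0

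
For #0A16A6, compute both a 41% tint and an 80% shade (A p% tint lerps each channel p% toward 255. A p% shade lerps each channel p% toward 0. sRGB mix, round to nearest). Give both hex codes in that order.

#0A16A6 is rgb(10, 22, 166).
41% tint:
  R: 10 + 100.45 = 110.45 → 110
  G: 22 + 0.41×(255−22) = 22 + 95.53 = 117.53 → 118
  B: 166 + 0.41×(255−166) = 166 + 36.49 = 202.49 → 202
  → #6E76CA
80% shade:
  R: 10 + 0.8×(0−10) = 10 − 8 = 2 → 2
  G: 22 − 17.6 = 4.4 → 4
  B: 166 + 0.8×(0−166) = 166 − 132.8 = 33.2 → 33
  → #020421

#6E76CA, #020421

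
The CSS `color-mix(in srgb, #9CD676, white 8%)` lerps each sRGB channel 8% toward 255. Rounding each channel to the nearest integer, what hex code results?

#9CD676 is rgb(156, 214, 118).
Lerp each channel 8% toward 255:
  R: 156 + 7.92 = 163.92 → 164
  G: 214 + 3.28 = 217.28 → 217
  B: 118 + 10.96 = 128.96 → 129
rgb(164, 217, 129) = #A4D981.

#A4D981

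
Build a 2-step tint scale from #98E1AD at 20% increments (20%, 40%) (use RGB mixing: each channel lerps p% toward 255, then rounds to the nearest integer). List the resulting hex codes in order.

#ADE7BD, #C1EDCE

#98E1AD is rgb(152, 225, 173).
20%: (152 + 20.6 = 172.6→173, 225 + 6 = 231→231, 173 + 16.4 = 189.4→189) → #ADE7BD
40%: (152 + 41.2 = 193.2→193, 225 + 12 = 237→237, 173 + 32.8 = 205.8→206) → #C1EDCE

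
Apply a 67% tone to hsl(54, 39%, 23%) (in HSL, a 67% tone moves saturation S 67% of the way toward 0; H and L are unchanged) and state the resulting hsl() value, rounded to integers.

S moves 67% from 39 toward 0: 39 − 26.13 = 12.87 → 13.
H and L are unchanged.

hsl(54, 13%, 23%)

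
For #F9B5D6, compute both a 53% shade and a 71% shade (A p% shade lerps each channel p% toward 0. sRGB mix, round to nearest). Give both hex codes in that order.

#F9B5D6 is rgb(249, 181, 214).
53% shade:
  R: 249 − 131.97 = 117.03 → 117
  G: 181 + 0.53×(0−181) = 181 − 95.93 = 85.07 → 85
  B: 214 + 0.53×(0−214) = 214 − 113.42 = 100.58 → 101
  → #755565
71% shade:
  R: 249 + 0.71×(0−249) = 249 − 176.79 = 72.21 → 72
  G: 181 − 128.51 = 52.49 → 52
  B: 214 − 151.94 = 62.06 → 62
  → #48343E

#755565, #48343E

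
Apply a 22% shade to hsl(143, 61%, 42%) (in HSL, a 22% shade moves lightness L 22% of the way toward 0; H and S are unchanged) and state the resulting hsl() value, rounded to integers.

L moves 22% from 42 toward 0: 42 − 9.24 = 32.76 → 33.
H and S are unchanged.

hsl(143, 61%, 33%)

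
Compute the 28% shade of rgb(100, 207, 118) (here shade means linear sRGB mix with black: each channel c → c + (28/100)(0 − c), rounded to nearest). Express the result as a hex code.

#489555

Lerp each channel 28% toward 0:
  R: 100 − 28 = 72 → 72
  G: 207 − 57.96 = 149.04 → 149
  B: 118 + 0.28×(0−118) = 118 − 33.04 = 84.96 → 85
rgb(72, 149, 85) = #489555.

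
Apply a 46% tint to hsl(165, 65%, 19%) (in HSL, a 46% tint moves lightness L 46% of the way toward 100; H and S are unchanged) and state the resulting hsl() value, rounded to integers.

hsl(165, 65%, 56%)

L moves 46% from 19 toward 100: 19 + 37.26 = 56.26 → 56.
H and S are unchanged.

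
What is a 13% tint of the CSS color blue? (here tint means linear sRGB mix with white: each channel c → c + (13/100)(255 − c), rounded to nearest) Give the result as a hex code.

CSS blue is rgb(0, 0, 255).
Per channel, c → c + 0.13(255 − c):
  R: 0 + 33.15 = 33.15 → 33
  G: 0 + 0.13×(255−0) = 0 + 33.15 = 33.15 → 33
  B: 255 + 0.13×(255−255) = 255 + 0 = 255 → 255
rgb(33, 33, 255) = #2121FF.

#2121FF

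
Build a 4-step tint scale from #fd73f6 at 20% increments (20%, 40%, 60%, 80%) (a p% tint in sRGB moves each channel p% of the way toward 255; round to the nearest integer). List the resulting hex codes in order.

#fd8ff8, #feabfa, #fec7fb, #ffe3fd

#fd73f6 is rgb(253, 115, 246).
20%: (253→253, 115 + 28 = 143→143, 246 + 1.8 = 247.8→248) → #fd8ff8
40%: (253 + 0.8 = 253.8→254, 115 + 56 = 171→171, 246 + 3.6 = 249.6→250) → #feabfa
60%: (253 + 1.2 = 254.2→254, 115 + 84 = 199→199, 246 + 5.4 = 251.4→251) → #fec7fb
80%: (253 + 1.6 = 254.6→255, 115 + 112 = 227→227, 246 + 7.2 = 253.2→253) → #ffe3fd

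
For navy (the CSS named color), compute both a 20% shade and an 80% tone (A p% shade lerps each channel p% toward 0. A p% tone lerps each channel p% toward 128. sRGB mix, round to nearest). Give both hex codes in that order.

CSS navy is rgb(0, 0, 128).
20% shade:
  R: 0 + 0 = 0 → 0
  G: 0 + 0 = 0 → 0
  B: 128 + 0.2×(0−128) = 128 − 25.6 = 102.4 → 102
  → #000066
80% tone:
  R: 0 + 0.8×(128−0) = 0 + 102.4 = 102.4 → 102
  G: 0 + 0.8×(128−0) = 0 + 102.4 = 102.4 → 102
  B: 128 + 0.8×(128−128) = 128 + 0 = 128 → 128
  → #666680

#000066, #666680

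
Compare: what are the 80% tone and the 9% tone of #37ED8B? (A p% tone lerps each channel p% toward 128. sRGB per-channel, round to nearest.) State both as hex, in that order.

#719682, #3EE38A

#37ED8B is rgb(55, 237, 139).
80% tone:
  R: 55 + 0.8×(128−55) = 55 + 58.4 = 113.4 → 113
  G: 237 − 87.2 = 149.8 → 150
  B: 139 + 0.8×(128−139) = 139 − 8.8 = 130.2 → 130
  → #719682
9% tone:
  R: 55 + 0.09×(128−55) = 55 + 6.57 = 61.57 → 62
  G: 237 − 9.81 = 227.19 → 227
  B: 139 + 0.09×(128−139) = 139 − 0.99 = 138.01 → 138
  → #3EE38A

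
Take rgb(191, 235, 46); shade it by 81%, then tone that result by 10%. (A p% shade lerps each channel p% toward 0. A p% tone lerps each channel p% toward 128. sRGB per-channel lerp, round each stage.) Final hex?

Lerp each channel 81% toward 0:
  R: 191 − 154.71 = 36.29 → 36
  G: 235 + 0.81×(0−235) = 235 − 190.35 = 44.65 → 45
  B: 46 − 37.26 = 8.74 → 9
After the shade: rgb(36, 45, 9) = #242d09.
A 10% tone moves each channel 10% toward 128:
  R: 36 + 9.2 = 45.2 → 45
  G: 45 + 8.3 = 53.3 → 53
  B: 9 + 0.1×(128−9) = 9 + 11.9 = 20.9 → 21
rgb(45, 53, 21) = #2d3515.

#2d3515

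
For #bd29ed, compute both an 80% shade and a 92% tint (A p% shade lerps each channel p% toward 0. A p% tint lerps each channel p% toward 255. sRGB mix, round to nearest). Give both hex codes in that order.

#26082f, #faeefe

#bd29ed is rgb(189, 41, 237).
80% shade:
  R: 189 + 0.8×(0−189) = 189 − 151.2 = 37.8 → 38
  G: 41 + 0.8×(0−41) = 41 − 32.8 = 8.2 → 8
  B: 237 − 189.6 = 47.4 → 47
  → #26082f
92% tint:
  R: 189 + 60.72 = 249.72 → 250
  G: 41 + 196.88 = 237.88 → 238
  B: 237 + 16.56 = 253.56 → 254
  → #faeefe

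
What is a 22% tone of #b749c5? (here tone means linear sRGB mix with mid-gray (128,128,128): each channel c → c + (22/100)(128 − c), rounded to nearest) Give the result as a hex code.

#b749c5 is rgb(183, 73, 197).
Lerp each channel 22% toward 128:
  R: 183 − 12.1 = 170.9 → 171
  G: 73 + 12.1 = 85.1 → 85
  B: 197 − 15.18 = 181.82 → 182
rgb(171, 85, 182) = #ab55b6.

#ab55b6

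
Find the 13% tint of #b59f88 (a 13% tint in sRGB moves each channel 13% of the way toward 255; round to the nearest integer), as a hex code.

#bfab97

#b59f88 is rgb(181, 159, 136).
Lerp each channel 13% toward 255:
  R: 181 + 0.13×(255−181) = 181 + 9.62 = 190.62 → 191
  G: 159 + 12.48 = 171.48 → 171
  B: 136 + 0.13×(255−136) = 136 + 15.47 = 151.47 → 151
rgb(191, 171, 151) = #bfab97.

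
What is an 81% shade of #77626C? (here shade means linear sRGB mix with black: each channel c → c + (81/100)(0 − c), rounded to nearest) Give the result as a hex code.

#171315

#77626C is rgb(119, 98, 108).
Lerp each channel 81% toward 0:
  R: 119 − 96.39 = 22.61 → 23
  G: 98 + 0.81×(0−98) = 98 − 79.38 = 18.62 → 19
  B: 108 + 0.81×(0−108) = 108 − 87.48 = 20.52 → 21
rgb(23, 19, 21) = #171315.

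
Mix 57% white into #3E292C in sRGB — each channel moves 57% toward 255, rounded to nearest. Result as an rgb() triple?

rgb(172, 163, 164)

#3E292C is rgb(62, 41, 44).
Per channel, c → c + 0.57(255 − c):
  R: 62 + 110.01 = 172.01 → 172
  G: 41 + 121.98 = 162.98 → 163
  B: 44 + 120.27 = 164.27 → 164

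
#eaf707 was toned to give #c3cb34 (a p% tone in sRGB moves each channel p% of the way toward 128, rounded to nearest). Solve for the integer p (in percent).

37%

#eaf707 is rgb(234, 247, 7); #c3cb34 is rgb(195, 203, 52).
On the B channel (widest range): 52 ≈ 7 + (p/100)(128 − 7), so p ≈ 100×(52 − 7)/(128 − 7) = 4500/121 = 37.19.
p = 37 reproduces all three channels after rounding.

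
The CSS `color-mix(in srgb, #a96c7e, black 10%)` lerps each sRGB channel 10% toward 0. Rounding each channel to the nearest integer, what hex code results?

#986171

#a96c7e is rgb(169, 108, 126).
Per channel, c → c + 0.1(0 − c):
  R: 169 + 0.1×(0−169) = 169 − 16.9 = 152.1 → 152
  G: 108 + 0.1×(0−108) = 108 − 10.8 = 97.2 → 97
  B: 126 + 0.1×(0−126) = 126 − 12.6 = 113.4 → 113
rgb(152, 97, 113) = #986171.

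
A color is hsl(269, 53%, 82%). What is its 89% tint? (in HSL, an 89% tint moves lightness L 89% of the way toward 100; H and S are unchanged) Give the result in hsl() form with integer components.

hsl(269, 53%, 98%)

L moves 89% from 82 toward 100: 82 + 16.02 = 98.02 → 98.
H and S are unchanged.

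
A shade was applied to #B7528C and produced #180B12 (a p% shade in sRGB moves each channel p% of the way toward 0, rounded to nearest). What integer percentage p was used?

#B7528C is rgb(183, 82, 140); #180B12 is rgb(24, 11, 18).
On the R channel (widest range): 24 ≈ 183 + (p/100)(0 − 183), so p ≈ 100×(24 − 183)/(0 − 183) = -15900/-183 = 86.89.
p = 87 reproduces all three channels after rounding.

87%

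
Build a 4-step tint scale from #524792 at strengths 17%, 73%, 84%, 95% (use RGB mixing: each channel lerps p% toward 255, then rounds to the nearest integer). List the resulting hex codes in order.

#6F66A5, #D0CDE2, #E3E2EE, #F6F6FA

#524792 is rgb(82, 71, 146).
17%: (82 + 29.41 = 111.41→111, 71 + 31.28 = 102.28→102, 146 + 18.53 = 164.53→165) → #6F66A5
73%: (82 + 126.29 = 208.29→208, 71 + 134.32 = 205.32→205, 146 + 79.57 = 225.57→226) → #D0CDE2
84%: (82 + 145.32 = 227.32→227, 71 + 154.56 = 225.56→226, 146 + 91.56 = 237.56→238) → #E3E2EE
95%: (82 + 164.35 = 246.35→246, 71 + 174.8 = 245.8→246, 146 + 103.55 = 249.55→250) → #F6F6FA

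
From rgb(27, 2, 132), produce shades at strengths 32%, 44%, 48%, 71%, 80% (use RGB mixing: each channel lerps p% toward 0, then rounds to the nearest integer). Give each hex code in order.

32%: (27 − 8.64 = 18.36→18, 2 − 0.64 = 1.36→1, 132 − 42.24 = 89.76→90) → #12015A
44%: (27 − 11.88 = 15.12→15, 2 − 0.88 = 1.12→1, 132 − 58.08 = 73.92→74) → #0F014A
48%: (27 − 12.96 = 14.04→14, 2 − 0.96 = 1.04→1, 132 − 63.36 = 68.64→69) → #0E0145
71%: (27 − 19.17 = 7.83→8, 2 − 1.42 = 0.58→1, 132 − 93.72 = 38.28→38) → #080126
80%: (27 − 21.6 = 5.4→5, 2 − 1.6 = 0.4→0, 132 − 105.6 = 26.4→26) → #05001A

#12015A, #0F014A, #0E0145, #080126, #05001A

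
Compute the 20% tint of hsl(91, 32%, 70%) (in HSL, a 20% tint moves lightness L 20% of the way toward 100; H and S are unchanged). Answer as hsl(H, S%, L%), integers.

hsl(91, 32%, 76%)

L moves 20% from 70 toward 100: 70 + 6 = 76 → 76.
H and S are unchanged.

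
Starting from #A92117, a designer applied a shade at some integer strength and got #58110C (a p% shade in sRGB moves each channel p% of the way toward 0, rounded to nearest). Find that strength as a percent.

48%

#A92117 is rgb(169, 33, 23); #58110C is rgb(88, 17, 12).
On the R channel (widest range): 88 ≈ 169 + (p/100)(0 − 169), so p ≈ 100×(88 − 169)/(0 − 169) = -8100/-169 = 47.93.
p = 48 reproduces all three channels after rounding.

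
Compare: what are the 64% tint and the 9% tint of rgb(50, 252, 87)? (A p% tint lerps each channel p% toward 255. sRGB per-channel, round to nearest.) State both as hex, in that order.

#b5fec3, #44fc66

64% tint:
  R: 50 + 0.64×(255−50) = 50 + 131.2 = 181.2 → 181
  G: 252 + 1.92 = 253.92 → 254
  B: 87 + 0.64×(255−87) = 87 + 107.52 = 194.52 → 195
  → #b5fec3
9% tint:
  R: 50 + 18.45 = 68.45 → 68
  G: 252 + 0.09×(255−252) = 252 + 0.27 = 252.27 → 252
  B: 87 + 15.12 = 102.12 → 102
  → #44fc66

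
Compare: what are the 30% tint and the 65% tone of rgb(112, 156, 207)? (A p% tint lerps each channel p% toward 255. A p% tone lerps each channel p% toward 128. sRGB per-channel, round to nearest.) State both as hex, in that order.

#9BBADD, #7A8A9C

30% tint:
  R: 112 + 42.9 = 154.9 → 155
  G: 156 + 0.3×(255−156) = 156 + 29.7 = 185.7 → 186
  B: 207 + 0.3×(255−207) = 207 + 14.4 = 221.4 → 221
  → #9BBADD
65% tone:
  R: 112 + 10.4 = 122.4 → 122
  G: 156 − 18.2 = 137.8 → 138
  B: 207 + 0.65×(128−207) = 207 − 51.35 = 155.65 → 156
  → #7A8A9C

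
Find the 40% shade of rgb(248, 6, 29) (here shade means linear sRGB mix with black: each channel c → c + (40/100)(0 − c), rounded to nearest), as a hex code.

#950411

Per channel, c → c + 0.4(0 − c):
  R: 248 + 0.4×(0−248) = 248 − 99.2 = 148.8 → 149
  G: 6 + 0.4×(0−6) = 6 − 2.4 = 3.6 → 4
  B: 29 + 0.4×(0−29) = 29 − 11.6 = 17.4 → 17
rgb(149, 4, 17) = #950411.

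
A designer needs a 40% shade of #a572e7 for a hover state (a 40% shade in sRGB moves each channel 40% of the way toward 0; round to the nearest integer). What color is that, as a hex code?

#a572e7 is rgb(165, 114, 231).
Lerp each channel 40% toward 0:
  R: 165 + 0.4×(0−165) = 165 − 66 = 99 → 99
  G: 114 + 0.4×(0−114) = 114 − 45.6 = 68.4 → 68
  B: 231 + 0.4×(0−231) = 231 − 92.4 = 138.6 → 139
rgb(99, 68, 139) = #63448b.

#63448b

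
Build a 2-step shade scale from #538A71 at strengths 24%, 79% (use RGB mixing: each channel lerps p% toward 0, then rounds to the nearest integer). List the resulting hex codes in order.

#538A71 is rgb(83, 138, 113).
24%: (83 − 19.92 = 63.08→63, 138 − 33.12 = 104.88→105, 113 − 27.12 = 85.88→86) → #3F6956
79%: (83 − 65.57 = 17.43→17, 138 − 109.02 = 28.98→29, 113 − 89.27 = 23.73→24) → #111D18

#3F6956, #111D18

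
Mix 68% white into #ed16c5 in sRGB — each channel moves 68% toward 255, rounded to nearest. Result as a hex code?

#ed16c5 is rgb(237, 22, 197).
Lerp each channel 68% toward 255:
  R: 237 + 0.68×(255−237) = 237 + 12.24 = 249.24 → 249
  G: 22 + 0.68×(255−22) = 22 + 158.44 = 180.44 → 180
  B: 197 + 39.44 = 236.44 → 236
rgb(249, 180, 236) = #f9b4ec.

#f9b4ec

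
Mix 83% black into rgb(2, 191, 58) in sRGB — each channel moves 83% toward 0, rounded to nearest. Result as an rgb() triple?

rgb(0, 32, 10)

An 83% shade moves each channel 83% toward 0:
  R: 2 − 1.66 = 0.34 → 0
  G: 191 + 0.83×(0−191) = 191 − 158.53 = 32.47 → 32
  B: 58 − 48.14 = 9.86 → 10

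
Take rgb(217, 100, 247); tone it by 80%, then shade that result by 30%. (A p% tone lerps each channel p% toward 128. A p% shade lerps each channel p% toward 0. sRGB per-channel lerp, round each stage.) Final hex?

An 80% tone moves each channel 80% toward 128:
  R: 217 + 0.8×(128−217) = 217 − 71.2 = 145.8 → 146
  G: 100 + 0.8×(128−100) = 100 + 22.4 = 122.4 → 122
  B: 247 + 0.8×(128−247) = 247 − 95.2 = 151.8 → 152
After the tone: rgb(146, 122, 152) = #927a98.
A 30% shade moves each channel 30% toward 0:
  R: 146 + 0.3×(0−146) = 146 − 43.8 = 102.2 → 102
  G: 122 − 36.6 = 85.4 → 85
  B: 152 − 45.6 = 106.4 → 106
rgb(102, 85, 106) = #66556a.

#66556a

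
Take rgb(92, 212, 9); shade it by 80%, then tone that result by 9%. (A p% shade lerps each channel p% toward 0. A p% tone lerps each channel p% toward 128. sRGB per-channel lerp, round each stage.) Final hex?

An 80% shade moves each channel 80% toward 0:
  R: 92 − 73.6 = 18.4 → 18
  G: 212 − 169.6 = 42.4 → 42
  B: 9 + 0.8×(0−9) = 9 − 7.2 = 1.8 → 2
After the shade: rgb(18, 42, 2) = #122a02.
A 9% tone moves each channel 9% toward 128:
  R: 18 + 9.9 = 27.9 → 28
  G: 42 + 0.09×(128−42) = 42 + 7.74 = 49.74 → 50
  B: 2 + 0.09×(128−2) = 2 + 11.34 = 13.34 → 13
rgb(28, 50, 13) = #1c320d.

#1c320d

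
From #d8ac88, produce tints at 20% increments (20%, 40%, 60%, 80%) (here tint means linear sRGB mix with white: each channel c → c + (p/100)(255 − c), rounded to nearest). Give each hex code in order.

#e0bda0, #e8cdb8, #efdecf, #f7eee7

#d8ac88 is rgb(216, 172, 136).
20%: (216 + 7.8 = 223.8→224, 172 + 16.6 = 188.6→189, 136 + 23.8 = 159.8→160) → #e0bda0
40%: (216 + 15.6 = 231.6→232, 172 + 33.2 = 205.2→205, 136 + 47.6 = 183.6→184) → #e8cdb8
60%: (216 + 23.4 = 239.4→239, 172 + 49.8 = 221.8→222, 136 + 71.4 = 207.4→207) → #efdecf
80%: (216 + 31.2 = 247.2→247, 172 + 66.4 = 238.4→238, 136 + 95.2 = 231.2→231) → #f7eee7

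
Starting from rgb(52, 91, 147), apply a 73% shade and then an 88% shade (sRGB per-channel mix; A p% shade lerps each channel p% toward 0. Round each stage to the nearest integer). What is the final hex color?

Lerp each channel 73% toward 0:
  R: 52 + 0.73×(0−52) = 52 − 37.96 = 14.04 → 14
  G: 91 − 66.43 = 24.57 → 25
  B: 147 − 107.31 = 39.69 → 40
After the shade: rgb(14, 25, 40) = #0e1928.
Lerp each channel 88% toward 0:
  R: 14 + 0.88×(0−14) = 14 − 12.32 = 1.68 → 2
  G: 25 + 0.88×(0−25) = 25 − 22 = 3 → 3
  B: 40 + 0.88×(0−40) = 40 − 35.2 = 4.8 → 5
rgb(2, 3, 5) = #020305.

#020305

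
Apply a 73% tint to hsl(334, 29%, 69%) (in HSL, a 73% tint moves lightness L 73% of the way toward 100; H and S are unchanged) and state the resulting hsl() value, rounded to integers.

hsl(334, 29%, 92%)

L moves 73% from 69 toward 100: 69 + 22.63 = 91.63 → 92.
H and S are unchanged.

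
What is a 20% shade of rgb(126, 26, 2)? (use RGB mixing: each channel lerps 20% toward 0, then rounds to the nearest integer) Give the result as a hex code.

#651502

Lerp each channel 20% toward 0:
  R: 126 + 0.2×(0−126) = 126 − 25.2 = 100.8 → 101
  G: 26 − 5.2 = 20.8 → 21
  B: 2 − 0.4 = 1.6 → 2
rgb(101, 21, 2) = #651502.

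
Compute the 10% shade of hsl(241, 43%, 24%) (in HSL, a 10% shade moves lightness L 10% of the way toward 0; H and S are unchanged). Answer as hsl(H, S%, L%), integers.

L moves 10% from 24 toward 0: 24 − 2.4 = 21.6 → 22.
H and S are unchanged.

hsl(241, 43%, 22%)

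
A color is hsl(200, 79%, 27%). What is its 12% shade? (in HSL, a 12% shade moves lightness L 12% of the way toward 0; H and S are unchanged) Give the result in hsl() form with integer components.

L moves 12% from 27 toward 0: 27 − 3.24 = 23.76 → 24.
H and S are unchanged.

hsl(200, 79%, 24%)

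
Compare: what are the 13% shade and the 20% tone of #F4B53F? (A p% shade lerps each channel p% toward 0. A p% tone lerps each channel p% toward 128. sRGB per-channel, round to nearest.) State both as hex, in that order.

#F4B53F is rgb(244, 181, 63).
13% shade:
  R: 244 + 0.13×(0−244) = 244 − 31.72 = 212.28 → 212
  G: 181 − 23.53 = 157.47 → 157
  B: 63 − 8.19 = 54.81 → 55
  → #D49D37
20% tone:
  R: 244 − 23.2 = 220.8 → 221
  G: 181 − 10.6 = 170.4 → 170
  B: 63 + 0.2×(128−63) = 63 + 13 = 76 → 76
  → #DDAA4C

#D49D37, #DDAA4C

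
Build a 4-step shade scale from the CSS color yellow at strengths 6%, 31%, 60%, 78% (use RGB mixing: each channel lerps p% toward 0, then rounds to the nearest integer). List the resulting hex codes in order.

CSS yellow is rgb(255, 255, 0).
6%: (255 − 15.3 = 239.7→240, 255 − 15.3 = 239.7→240, 0→0) → #F0F000
31%: (255 − 79.05 = 175.95→176, 255 − 79.05 = 175.95→176, 0→0) → #B0B000
60%: (255 − 153 = 102→102, 255 − 153 = 102→102, 0→0) → #666600
78%: (255 − 198.9 = 56.1→56, 255 − 198.9 = 56.1→56, 0→0) → #383800

#F0F000, #B0B000, #666600, #383800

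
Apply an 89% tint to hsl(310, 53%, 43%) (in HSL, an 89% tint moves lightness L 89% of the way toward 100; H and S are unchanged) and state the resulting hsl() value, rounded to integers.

hsl(310, 53%, 94%)

L moves 89% from 43 toward 100: 43 + 50.73 = 93.73 → 94.
H and S are unchanged.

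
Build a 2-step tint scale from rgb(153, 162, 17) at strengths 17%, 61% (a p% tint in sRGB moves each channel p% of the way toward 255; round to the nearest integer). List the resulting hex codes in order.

#aab239, #d7dba2

17%: (153 + 17.34 = 170.34→170, 162 + 15.81 = 177.81→178, 17 + 40.46 = 57.46→57) → #aab239
61%: (153 + 62.22 = 215.22→215, 162 + 56.73 = 218.73→219, 17 + 145.18 = 162.18→162) → #d7dba2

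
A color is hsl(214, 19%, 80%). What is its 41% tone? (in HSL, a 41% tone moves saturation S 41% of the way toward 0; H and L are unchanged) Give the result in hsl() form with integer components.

S moves 41% from 19 toward 0: 19 − 7.79 = 11.21 → 11.
H and L are unchanged.

hsl(214, 11%, 80%)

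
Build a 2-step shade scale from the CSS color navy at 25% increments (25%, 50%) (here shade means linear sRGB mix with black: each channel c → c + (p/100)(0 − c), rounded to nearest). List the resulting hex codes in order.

CSS navy is rgb(0, 0, 128).
25%: (0→0, 0→0, 128 − 32 = 96→96) → #000060
50%: (0→0, 0→0, 128 − 64 = 64→64) → #000040

#000060, #000040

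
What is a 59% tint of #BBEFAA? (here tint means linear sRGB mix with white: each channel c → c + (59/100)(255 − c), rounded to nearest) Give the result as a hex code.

#BBEFAA is rgb(187, 239, 170).
Lerp each channel 59% toward 255:
  R: 187 + 0.59×(255−187) = 187 + 40.12 = 227.12 → 227
  G: 239 + 0.59×(255−239) = 239 + 9.44 = 248.44 → 248
  B: 170 + 50.15 = 220.15 → 220
rgb(227, 248, 220) = #E3F8DC.

#E3F8DC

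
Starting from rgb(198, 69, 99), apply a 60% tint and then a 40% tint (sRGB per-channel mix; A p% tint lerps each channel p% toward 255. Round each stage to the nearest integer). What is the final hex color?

#F1D3DA

Per channel, c → c + 0.6(255 − c):
  R: 198 + 34.2 = 232.2 → 232
  G: 69 + 111.6 = 180.6 → 181
  B: 99 + 93.6 = 192.6 → 193
After the tint: rgb(232, 181, 193) = #E8B5C1.
Per channel, c → c + 0.4(255 − c):
  R: 232 + 9.2 = 241.2 → 241
  G: 181 + 0.4×(255−181) = 181 + 29.6 = 210.6 → 211
  B: 193 + 0.4×(255−193) = 193 + 24.8 = 217.8 → 218
rgb(241, 211, 218) = #F1D3DA.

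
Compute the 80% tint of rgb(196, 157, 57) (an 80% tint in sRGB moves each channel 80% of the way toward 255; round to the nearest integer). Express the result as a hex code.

An 80% tint moves each channel 80% toward 255:
  R: 196 + 0.8×(255−196) = 196 + 47.2 = 243.2 → 243
  G: 157 + 78.4 = 235.4 → 235
  B: 57 + 158.4 = 215.4 → 215
rgb(243, 235, 215) = #F3EBD7.

#F3EBD7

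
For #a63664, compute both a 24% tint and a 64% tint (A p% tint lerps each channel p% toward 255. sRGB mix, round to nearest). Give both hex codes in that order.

#bb6689, #dfb7c7

#a63664 is rgb(166, 54, 100).
24% tint:
  R: 166 + 0.24×(255−166) = 166 + 21.36 = 187.36 → 187
  G: 54 + 48.24 = 102.24 → 102
  B: 100 + 0.24×(255−100) = 100 + 37.2 = 137.2 → 137
  → #bb6689
64% tint:
  R: 166 + 56.96 = 222.96 → 223
  G: 54 + 0.64×(255−54) = 54 + 128.64 = 182.64 → 183
  B: 100 + 0.64×(255−100) = 100 + 99.2 = 199.2 → 199
  → #dfb7c7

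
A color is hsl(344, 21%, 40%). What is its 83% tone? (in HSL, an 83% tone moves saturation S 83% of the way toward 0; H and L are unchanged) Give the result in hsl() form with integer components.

S moves 83% from 21 toward 0: 21 − 17.43 = 3.57 → 4.
H and L are unchanged.

hsl(344, 4%, 40%)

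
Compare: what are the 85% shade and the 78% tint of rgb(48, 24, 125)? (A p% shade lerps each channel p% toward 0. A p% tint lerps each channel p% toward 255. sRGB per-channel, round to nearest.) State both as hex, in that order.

85% shade:
  R: 48 − 40.8 = 7.2 → 7
  G: 24 + 0.85×(0−24) = 24 − 20.4 = 3.6 → 4
  B: 125 + 0.85×(0−125) = 125 − 106.25 = 18.75 → 19
  → #070413
78% tint:
  R: 48 + 0.78×(255−48) = 48 + 161.46 = 209.46 → 209
  G: 24 + 0.78×(255−24) = 24 + 180.18 = 204.18 → 204
  B: 125 + 101.4 = 226.4 → 226
  → #D1CCE2

#070413, #D1CCE2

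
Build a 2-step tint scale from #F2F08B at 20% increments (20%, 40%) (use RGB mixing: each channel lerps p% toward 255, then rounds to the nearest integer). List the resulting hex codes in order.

#F5F3A2, #F7F6B9

#F2F08B is rgb(242, 240, 139).
20%: (242 + 2.6 = 244.6→245, 240 + 3 = 243→243, 139 + 23.2 = 162.2→162) → #F5F3A2
40%: (242 + 5.2 = 247.2→247, 240 + 6 = 246→246, 139 + 46.4 = 185.4→185) → #F7F6B9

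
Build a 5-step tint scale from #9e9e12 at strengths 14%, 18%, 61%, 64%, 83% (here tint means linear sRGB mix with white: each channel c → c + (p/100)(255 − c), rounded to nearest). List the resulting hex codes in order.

#9e9e12 is rgb(158, 158, 18).
14%: (158 + 13.58 = 171.58→172, 158 + 13.58 = 171.58→172, 18 + 33.18 = 51.18→51) → #acac33
18%: (158 + 17.46 = 175.46→175, 158 + 17.46 = 175.46→175, 18 + 42.66 = 60.66→61) → #afaf3d
61%: (158 + 59.17 = 217.17→217, 158 + 59.17 = 217.17→217, 18 + 144.57 = 162.57→163) → #d9d9a3
64%: (158 + 62.08 = 220.08→220, 158 + 62.08 = 220.08→220, 18 + 151.68 = 169.68→170) → #dcdcaa
83%: (158 + 80.51 = 238.51→239, 158 + 80.51 = 238.51→239, 18 + 196.71 = 214.71→215) → #efefd7

#acac33, #afaf3d, #d9d9a3, #dcdcaa, #efefd7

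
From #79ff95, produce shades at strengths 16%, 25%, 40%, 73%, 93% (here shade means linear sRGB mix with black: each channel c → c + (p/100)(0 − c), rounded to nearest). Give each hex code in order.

#79ff95 is rgb(121, 255, 149).
16%: (121 − 19.36 = 101.64→102, 255 − 40.8 = 214.2→214, 149 − 23.84 = 125.16→125) → #66d67d
25%: (121 − 30.25 = 90.75→91, 255 − 63.75 = 191.25→191, 149 − 37.25 = 111.75→112) → #5bbf70
40%: (121 − 48.4 = 72.6→73, 255 − 102 = 153→153, 149 − 59.6 = 89.4→89) → #499959
73%: (121 − 88.33 = 32.67→33, 255 − 186.15 = 68.85→69, 149 − 108.77 = 40.23→40) → #214528
93%: (121 − 112.53 = 8.47→8, 255 − 237.15 = 17.85→18, 149 − 138.57 = 10.43→10) → #08120a

#66d67d, #5bbf70, #499959, #214528, #08120a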